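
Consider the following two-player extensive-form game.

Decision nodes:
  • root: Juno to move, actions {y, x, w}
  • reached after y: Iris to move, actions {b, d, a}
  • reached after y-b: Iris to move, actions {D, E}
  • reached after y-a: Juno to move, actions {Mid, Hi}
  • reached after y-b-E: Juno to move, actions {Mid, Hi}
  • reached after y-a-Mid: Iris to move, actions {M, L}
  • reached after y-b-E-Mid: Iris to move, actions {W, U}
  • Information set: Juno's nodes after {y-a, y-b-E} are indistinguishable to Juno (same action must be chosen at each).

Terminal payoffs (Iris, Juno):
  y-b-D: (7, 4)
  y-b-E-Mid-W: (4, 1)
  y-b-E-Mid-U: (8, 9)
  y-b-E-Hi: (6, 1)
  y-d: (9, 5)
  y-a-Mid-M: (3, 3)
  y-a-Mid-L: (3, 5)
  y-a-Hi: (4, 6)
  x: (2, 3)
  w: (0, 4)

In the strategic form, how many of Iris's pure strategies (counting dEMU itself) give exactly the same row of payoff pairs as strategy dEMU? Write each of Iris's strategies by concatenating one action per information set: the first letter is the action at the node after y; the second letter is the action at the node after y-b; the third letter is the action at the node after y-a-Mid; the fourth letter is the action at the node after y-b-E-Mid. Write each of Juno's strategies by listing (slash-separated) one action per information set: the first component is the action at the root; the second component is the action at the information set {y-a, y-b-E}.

Row for dEMU (columns y/Mid, y/Hi, x/Mid, x/Hi, w/Mid, w/Hi): (9,5) (9,5) (2,3) (2,3) (0,4) (0,4).
Under dEMU, Iris's choice at the node after y-b and at the node after y-a-Mid and at the node after y-b-E-Mid can never be reached regardless of what Juno does, so varying those choices leaves every outcome unchanged.
Holding the reachable choices fixed and varying the unreachable ones freely already gives 2 × 2 × 2 = 8 equivalent strategies.
No other strategy reproduces this row, so those 8 are the full class: dDMW, dDMU, dDLW, dDLU, dEMW, dEMU, dELW, dELU.

8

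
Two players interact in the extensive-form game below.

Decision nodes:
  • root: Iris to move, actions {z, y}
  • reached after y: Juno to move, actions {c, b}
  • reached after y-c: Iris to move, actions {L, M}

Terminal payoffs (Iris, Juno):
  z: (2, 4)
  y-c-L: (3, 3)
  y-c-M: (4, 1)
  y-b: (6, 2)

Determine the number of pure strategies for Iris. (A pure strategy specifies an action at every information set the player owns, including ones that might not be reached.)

Iris owns the root with actions {z, y} — two choices.
Iris owns the node after y-c with actions {L, M} — two choices.
A pure strategy fixes one action at each information set independently, so the count is the product 2 × 2 = 4.

4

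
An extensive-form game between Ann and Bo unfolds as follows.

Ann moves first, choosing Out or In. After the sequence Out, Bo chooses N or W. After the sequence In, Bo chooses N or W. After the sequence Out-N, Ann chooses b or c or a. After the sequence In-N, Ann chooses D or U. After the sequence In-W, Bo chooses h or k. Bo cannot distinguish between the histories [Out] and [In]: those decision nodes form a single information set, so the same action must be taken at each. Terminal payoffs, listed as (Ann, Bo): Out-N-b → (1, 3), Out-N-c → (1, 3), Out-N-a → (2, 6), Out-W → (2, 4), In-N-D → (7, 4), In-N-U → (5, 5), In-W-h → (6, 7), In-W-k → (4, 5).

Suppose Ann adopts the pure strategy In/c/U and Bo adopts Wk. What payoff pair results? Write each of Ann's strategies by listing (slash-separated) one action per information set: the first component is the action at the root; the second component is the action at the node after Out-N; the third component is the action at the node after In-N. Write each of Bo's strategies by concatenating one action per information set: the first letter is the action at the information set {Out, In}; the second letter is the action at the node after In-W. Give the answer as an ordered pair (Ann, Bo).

(4, 5)

Trace the play path from the root:
  Ann plays In
  Bo plays W at [In]
  Bo plays k at [In-W]
→ terminal payoff (4, 5).
(Ann's choice at the node after Out-N is never reached on this path, so it doesn't affect the outcome.)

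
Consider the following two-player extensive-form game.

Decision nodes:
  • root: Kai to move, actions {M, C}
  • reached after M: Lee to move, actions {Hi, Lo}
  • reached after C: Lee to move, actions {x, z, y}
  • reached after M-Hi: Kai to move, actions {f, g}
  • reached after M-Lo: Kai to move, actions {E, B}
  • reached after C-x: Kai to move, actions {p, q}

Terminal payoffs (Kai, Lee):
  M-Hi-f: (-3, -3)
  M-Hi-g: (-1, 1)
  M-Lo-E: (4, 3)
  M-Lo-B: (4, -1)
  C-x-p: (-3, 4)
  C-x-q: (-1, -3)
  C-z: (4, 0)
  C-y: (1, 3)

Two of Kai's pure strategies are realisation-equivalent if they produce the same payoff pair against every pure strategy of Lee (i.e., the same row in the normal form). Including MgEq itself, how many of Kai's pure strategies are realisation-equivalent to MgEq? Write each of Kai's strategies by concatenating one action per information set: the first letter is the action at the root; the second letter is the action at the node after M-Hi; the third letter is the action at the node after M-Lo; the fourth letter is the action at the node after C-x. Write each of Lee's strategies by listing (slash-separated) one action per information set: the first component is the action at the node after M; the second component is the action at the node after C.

Row for MgEq (columns Hi/x, Hi/z, Hi/y, Lo/x, Lo/z, Lo/y): (-1,1) (-1,1) (-1,1) (4,3) (4,3) (4,3).
Under MgEq, Kai's choice at the node after C-x can never be reached regardless of what Lee does, so varying those choices leaves every outcome unchanged.
Holding the reachable choices fixed and varying the unreachable one freely already gives 2 equivalent strategies.
No other strategy reproduces this row, so those 2 are the full class: MgEp, MgEq.

2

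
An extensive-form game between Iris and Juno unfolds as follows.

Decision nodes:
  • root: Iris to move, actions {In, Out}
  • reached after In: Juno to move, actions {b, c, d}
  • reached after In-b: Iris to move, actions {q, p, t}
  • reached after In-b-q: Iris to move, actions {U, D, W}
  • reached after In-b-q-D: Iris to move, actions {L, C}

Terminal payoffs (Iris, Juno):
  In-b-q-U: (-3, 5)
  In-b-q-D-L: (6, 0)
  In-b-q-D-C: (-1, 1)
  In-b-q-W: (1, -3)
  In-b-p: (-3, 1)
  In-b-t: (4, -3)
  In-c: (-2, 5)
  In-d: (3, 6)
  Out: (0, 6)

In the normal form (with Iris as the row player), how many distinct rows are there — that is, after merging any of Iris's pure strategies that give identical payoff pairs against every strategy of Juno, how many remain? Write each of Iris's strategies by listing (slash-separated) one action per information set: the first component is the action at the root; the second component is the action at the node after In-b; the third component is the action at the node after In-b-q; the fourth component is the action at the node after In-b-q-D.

7

Iris has 36 pure strategies: In/q/U/L, In/q/U/C, In/q/D/L, In/q/D/C, In/q/W/L, In/q/W/C, In/p/U/L, In/p/U/C, In/p/D/L, In/p/D/C, In/p/W/L, In/p/W/C, In/t/U/L, In/t/U/C, In/t/D/L, In/t/D/C, In/t/W/L, In/t/W/C, Out/q/U/L, Out/q/U/C, Out/q/D/L, Out/q/D/C, Out/q/W/L, Out/q/W/C, Out/p/U/L, Out/p/U/C, Out/p/D/L, Out/p/D/C, Out/p/W/L, Out/p/W/C, Out/t/U/L, Out/t/U/C, Out/t/D/L, Out/t/D/C, Out/t/W/L, Out/t/W/C. Columns: b, c, d.
{In/q/U/L, In/q/U/C} → row (-3,5) (-2,5) (3,6)
{In/q/D/L} → row (6,0) (-2,5) (3,6)
{In/q/D/C} → row (-1,1) (-2,5) (3,6)
{In/q/W/L, In/q/W/C} → row (1,-3) (-2,5) (3,6)
{In/p/U/L, In/p/U/C, In/p/D/L, In/p/D/C, In/p/W/L, In/p/W/C} → row (-3,1) (-2,5) (3,6)
{In/t/U/L, In/t/U/C, In/t/D/L, In/t/D/C, In/t/W/L, In/t/W/C} → row (4,-3) (-2,5) (3,6)
{Out/q/U/L, Out/q/U/C, Out/q/D/L, Out/q/D/C, Out/q/W/L, Out/q/W/C, Out/p/U/L, Out/p/U/C, Out/p/D/L, Out/p/D/C, Out/p/W/L, Out/p/W/C, Out/t/U/L, Out/t/U/C, Out/t/D/L, Out/t/D/C, Out/t/W/L, Out/t/W/C} → row (0,6) (0,6) (0,6)
That's 7 distinct rows out of 36 strategies.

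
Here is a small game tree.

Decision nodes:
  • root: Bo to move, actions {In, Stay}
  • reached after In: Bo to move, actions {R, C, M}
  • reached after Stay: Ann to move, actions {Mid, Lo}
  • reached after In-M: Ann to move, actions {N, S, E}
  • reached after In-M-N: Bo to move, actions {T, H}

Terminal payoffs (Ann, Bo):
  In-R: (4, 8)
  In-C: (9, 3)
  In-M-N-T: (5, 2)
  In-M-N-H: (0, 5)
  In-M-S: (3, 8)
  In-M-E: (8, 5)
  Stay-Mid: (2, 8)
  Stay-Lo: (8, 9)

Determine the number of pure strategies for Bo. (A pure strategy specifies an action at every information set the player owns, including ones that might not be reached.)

12

Bo owns the root with actions {In, Stay} — two choices.
Bo owns the node after In with actions {R, C, M} — three choices.
Bo owns the node after In-M-N with actions {T, H} — two choices.
A pure strategy fixes one action at each information set independently, so the count is the product 2 × 3 × 2 = 12.
(For reference, Ann has 6 pure strategies, giving a 12×6 normal-form matrix.)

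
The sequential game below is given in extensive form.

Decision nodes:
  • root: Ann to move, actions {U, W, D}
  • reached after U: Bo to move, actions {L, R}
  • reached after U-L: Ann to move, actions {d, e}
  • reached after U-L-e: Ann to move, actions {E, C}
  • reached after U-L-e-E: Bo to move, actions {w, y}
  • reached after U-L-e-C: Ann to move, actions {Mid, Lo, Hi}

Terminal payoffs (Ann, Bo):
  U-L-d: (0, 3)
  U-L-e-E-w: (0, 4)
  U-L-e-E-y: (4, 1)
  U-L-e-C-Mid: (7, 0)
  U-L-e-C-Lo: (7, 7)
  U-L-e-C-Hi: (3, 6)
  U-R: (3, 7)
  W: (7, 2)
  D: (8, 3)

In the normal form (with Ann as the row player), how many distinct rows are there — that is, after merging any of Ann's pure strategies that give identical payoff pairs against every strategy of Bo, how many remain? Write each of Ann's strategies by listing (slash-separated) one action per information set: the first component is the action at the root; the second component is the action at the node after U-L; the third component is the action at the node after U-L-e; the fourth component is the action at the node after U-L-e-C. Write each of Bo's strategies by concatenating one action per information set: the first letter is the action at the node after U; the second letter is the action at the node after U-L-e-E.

7

Ann has 36 pure strategies: U/d/E/Mid, U/d/E/Lo, U/d/E/Hi, U/d/C/Mid, U/d/C/Lo, U/d/C/Hi, U/e/E/Mid, U/e/E/Lo, U/e/E/Hi, U/e/C/Mid, U/e/C/Lo, U/e/C/Hi, W/d/E/Mid, W/d/E/Lo, W/d/E/Hi, W/d/C/Mid, W/d/C/Lo, W/d/C/Hi, W/e/E/Mid, W/e/E/Lo, W/e/E/Hi, W/e/C/Mid, W/e/C/Lo, W/e/C/Hi, D/d/E/Mid, D/d/E/Lo, D/d/E/Hi, D/d/C/Mid, D/d/C/Lo, D/d/C/Hi, D/e/E/Mid, D/e/E/Lo, D/e/E/Hi, D/e/C/Mid, D/e/C/Lo, D/e/C/Hi. Columns: Lw, Ly, Rw, Ry.
{U/d/E/Mid, U/d/E/Lo, U/d/E/Hi, U/d/C/Mid, U/d/C/Lo, U/d/C/Hi} → row (0,3) (0,3) (3,7) (3,7)
{U/e/E/Mid, U/e/E/Lo, U/e/E/Hi} → row (0,4) (4,1) (3,7) (3,7)
{U/e/C/Mid} → row (7,0) (7,0) (3,7) (3,7)
{U/e/C/Lo} → row (7,7) (7,7) (3,7) (3,7)
{U/e/C/Hi} → row (3,6) (3,6) (3,7) (3,7)
{W/d/E/Mid, W/d/E/Lo, W/d/E/Hi, W/d/C/Mid, W/d/C/Lo, W/d/C/Hi, W/e/E/Mid, W/e/E/Lo, W/e/E/Hi, W/e/C/Mid, W/e/C/Lo, W/e/C/Hi} → row (7,2) (7,2) (7,2) (7,2)
{D/d/E/Mid, D/d/E/Lo, D/d/E/Hi, D/d/C/Mid, D/d/C/Lo, D/d/C/Hi, D/e/E/Mid, D/e/E/Lo, D/e/E/Hi, D/e/C/Mid, D/e/C/Lo, D/e/C/Hi} → row (8,3) (8,3) (8,3) (8,3)
That's 7 distinct rows out of 36 strategies.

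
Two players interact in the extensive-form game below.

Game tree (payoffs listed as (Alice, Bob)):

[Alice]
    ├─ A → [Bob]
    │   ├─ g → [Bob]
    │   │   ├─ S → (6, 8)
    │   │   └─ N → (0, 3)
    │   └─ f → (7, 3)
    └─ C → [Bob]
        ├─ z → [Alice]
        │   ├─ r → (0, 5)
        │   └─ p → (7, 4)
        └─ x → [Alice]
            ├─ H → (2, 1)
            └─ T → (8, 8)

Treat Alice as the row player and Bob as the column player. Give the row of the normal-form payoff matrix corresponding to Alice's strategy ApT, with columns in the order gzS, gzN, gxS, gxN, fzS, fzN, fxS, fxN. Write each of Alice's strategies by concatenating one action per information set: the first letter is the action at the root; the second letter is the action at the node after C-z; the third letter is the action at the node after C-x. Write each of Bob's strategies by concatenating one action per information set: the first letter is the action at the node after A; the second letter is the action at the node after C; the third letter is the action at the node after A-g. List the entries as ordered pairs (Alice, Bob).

(6,8) (0,3) (6,8) (0,3) (7,3) (7,3) (7,3) (7,3)

vs gzS: Alice plays A → Bob plays g at [A] → Bob plays S at [A-g] → (6, 8)
vs gzN: Alice plays A → Bob plays g at [A] → Bob plays N at [A-g] → (0, 3)
vs gxS: Alice plays A → Bob plays g at [A] → Bob plays S at [A-g] → (6, 8)
vs gxN: Alice plays A → Bob plays g at [A] → Bob plays N at [A-g] → (0, 3)
vs fzS: Alice plays A → Bob plays f at [A] → (7, 3)
vs fzN: Alice plays A → Bob plays f at [A] → (7, 3)
vs fxS: Alice plays A → Bob plays f at [A] → (7, 3)
vs fxN: Alice plays A → Bob plays f at [A] → (7, 3)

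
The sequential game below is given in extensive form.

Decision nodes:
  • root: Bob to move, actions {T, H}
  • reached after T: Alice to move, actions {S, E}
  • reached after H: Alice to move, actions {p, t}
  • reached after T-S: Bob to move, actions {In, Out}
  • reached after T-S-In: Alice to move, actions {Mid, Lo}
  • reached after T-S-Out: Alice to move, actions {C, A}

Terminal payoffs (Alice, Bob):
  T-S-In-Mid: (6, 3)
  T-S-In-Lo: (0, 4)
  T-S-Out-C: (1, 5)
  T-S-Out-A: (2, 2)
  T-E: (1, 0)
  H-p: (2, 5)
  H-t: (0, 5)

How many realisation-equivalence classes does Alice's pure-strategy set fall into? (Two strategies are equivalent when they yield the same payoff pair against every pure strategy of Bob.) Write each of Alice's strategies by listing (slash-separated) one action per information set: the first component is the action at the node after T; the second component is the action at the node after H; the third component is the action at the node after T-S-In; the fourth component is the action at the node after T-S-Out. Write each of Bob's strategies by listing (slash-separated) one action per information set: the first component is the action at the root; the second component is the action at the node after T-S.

Alice has 16 pure strategies: S/p/Mid/C, S/p/Mid/A, S/p/Lo/C, S/p/Lo/A, S/t/Mid/C, S/t/Mid/A, S/t/Lo/C, S/t/Lo/A, E/p/Mid/C, E/p/Mid/A, E/p/Lo/C, E/p/Lo/A, E/t/Mid/C, E/t/Mid/A, E/t/Lo/C, E/t/Lo/A. Columns: T/In, T/Out, H/In, H/Out.
{S/p/Mid/C} → row (6,3) (1,5) (2,5) (2,5)
{S/p/Mid/A} → row (6,3) (2,2) (2,5) (2,5)
{S/p/Lo/C} → row (0,4) (1,5) (2,5) (2,5)
{S/p/Lo/A} → row (0,4) (2,2) (2,5) (2,5)
{S/t/Mid/C} → row (6,3) (1,5) (0,5) (0,5)
{S/t/Mid/A} → row (6,3) (2,2) (0,5) (0,5)
{S/t/Lo/C} → row (0,4) (1,5) (0,5) (0,5)
{S/t/Lo/A} → row (0,4) (2,2) (0,5) (0,5)
{E/p/Mid/C, E/p/Mid/A, E/p/Lo/C, E/p/Lo/A} → row (1,0) (1,0) (2,5) (2,5)
{E/t/Mid/C, E/t/Mid/A, E/t/Lo/C, E/t/Lo/A} → row (1,0) (1,0) (0,5) (0,5)
That's 10 distinct rows out of 16 strategies.

10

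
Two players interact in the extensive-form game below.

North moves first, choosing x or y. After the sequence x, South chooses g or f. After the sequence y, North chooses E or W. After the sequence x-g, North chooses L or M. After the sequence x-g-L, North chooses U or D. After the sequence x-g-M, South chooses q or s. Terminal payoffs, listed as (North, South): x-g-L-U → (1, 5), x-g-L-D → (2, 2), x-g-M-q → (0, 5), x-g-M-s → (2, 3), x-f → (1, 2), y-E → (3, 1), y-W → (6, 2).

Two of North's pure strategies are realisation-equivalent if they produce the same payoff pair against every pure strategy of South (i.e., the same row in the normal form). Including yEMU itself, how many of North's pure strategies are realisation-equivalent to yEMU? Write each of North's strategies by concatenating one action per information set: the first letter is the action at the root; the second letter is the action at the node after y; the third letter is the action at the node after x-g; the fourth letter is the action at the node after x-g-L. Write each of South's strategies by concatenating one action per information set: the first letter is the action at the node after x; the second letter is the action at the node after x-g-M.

Row for yEMU (columns gq, gs, fq, fs): (3,1) (3,1) (3,1) (3,1).
Under yEMU, North's choice at the node after x-g and at the node after x-g-L can never be reached regardless of what South does, so varying those choices leaves every outcome unchanged.
Holding the reachable choices fixed and varying the unreachable ones freely already gives 2 × 2 = 4 equivalent strategies.
No other strategy reproduces this row, so those 4 are the full class: yELU, yELD, yEMU, yEMD.

4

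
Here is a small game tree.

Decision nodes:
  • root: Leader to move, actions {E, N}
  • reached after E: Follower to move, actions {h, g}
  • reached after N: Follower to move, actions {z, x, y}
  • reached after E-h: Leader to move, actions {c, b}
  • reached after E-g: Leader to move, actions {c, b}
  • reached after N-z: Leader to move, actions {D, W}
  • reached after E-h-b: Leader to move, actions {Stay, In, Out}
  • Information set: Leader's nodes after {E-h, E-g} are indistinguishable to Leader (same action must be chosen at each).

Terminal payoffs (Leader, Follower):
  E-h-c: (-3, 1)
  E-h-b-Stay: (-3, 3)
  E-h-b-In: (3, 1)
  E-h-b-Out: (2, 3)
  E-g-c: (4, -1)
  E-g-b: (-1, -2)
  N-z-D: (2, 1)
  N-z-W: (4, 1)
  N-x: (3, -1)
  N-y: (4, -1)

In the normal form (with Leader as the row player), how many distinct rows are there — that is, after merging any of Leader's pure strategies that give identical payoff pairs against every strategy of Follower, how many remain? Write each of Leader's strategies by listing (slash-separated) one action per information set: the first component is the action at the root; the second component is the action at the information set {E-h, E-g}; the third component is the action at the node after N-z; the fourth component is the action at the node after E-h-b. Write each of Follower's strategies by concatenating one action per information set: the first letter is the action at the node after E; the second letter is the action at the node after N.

Leader has 24 pure strategies: E/c/D/Stay, E/c/D/In, E/c/D/Out, E/c/W/Stay, E/c/W/In, E/c/W/Out, E/b/D/Stay, E/b/D/In, E/b/D/Out, E/b/W/Stay, E/b/W/In, E/b/W/Out, N/c/D/Stay, N/c/D/In, N/c/D/Out, N/c/W/Stay, N/c/W/In, N/c/W/Out, N/b/D/Stay, N/b/D/In, N/b/D/Out, N/b/W/Stay, N/b/W/In, N/b/W/Out. Columns: hz, hx, hy, gz, gx, gy.
{E/c/D/Stay, E/c/D/In, E/c/D/Out, E/c/W/Stay, E/c/W/In, E/c/W/Out} → row (-3,1) (-3,1) (-3,1) (4,-1) (4,-1) (4,-1)
{E/b/D/Stay, E/b/W/Stay} → row (-3,3) (-3,3) (-3,3) (-1,-2) (-1,-2) (-1,-2)
{E/b/D/In, E/b/W/In} → row (3,1) (3,1) (3,1) (-1,-2) (-1,-2) (-1,-2)
{E/b/D/Out, E/b/W/Out} → row (2,3) (2,3) (2,3) (-1,-2) (-1,-2) (-1,-2)
{N/c/D/Stay, N/c/D/In, N/c/D/Out, N/b/D/Stay, N/b/D/In, N/b/D/Out} → row (2,1) (3,-1) (4,-1) (2,1) (3,-1) (4,-1)
{N/c/W/Stay, N/c/W/In, N/c/W/Out, N/b/W/Stay, N/b/W/In, N/b/W/Out} → row (4,1) (3,-1) (4,-1) (4,1) (3,-1) (4,-1)
That's 6 distinct rows out of 24 strategies.

6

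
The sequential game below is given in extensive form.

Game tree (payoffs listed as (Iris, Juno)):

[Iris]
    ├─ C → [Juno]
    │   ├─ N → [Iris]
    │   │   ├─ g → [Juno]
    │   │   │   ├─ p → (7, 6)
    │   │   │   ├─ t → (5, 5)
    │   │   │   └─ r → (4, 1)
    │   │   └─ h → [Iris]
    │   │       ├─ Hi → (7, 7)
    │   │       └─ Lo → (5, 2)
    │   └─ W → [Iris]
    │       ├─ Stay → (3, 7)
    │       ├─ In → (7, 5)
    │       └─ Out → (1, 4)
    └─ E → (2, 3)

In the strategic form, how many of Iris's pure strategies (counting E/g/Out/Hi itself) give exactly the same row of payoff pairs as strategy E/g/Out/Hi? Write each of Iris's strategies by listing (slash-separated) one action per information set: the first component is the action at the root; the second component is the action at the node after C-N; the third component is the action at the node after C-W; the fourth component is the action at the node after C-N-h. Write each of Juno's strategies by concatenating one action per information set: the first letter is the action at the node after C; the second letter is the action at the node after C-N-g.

12

Row for E/g/Out/Hi (columns Np, Nt, Nr, Wp, Wt, Wr): (2,3) (2,3) (2,3) (2,3) (2,3) (2,3).
Under E/g/Out/Hi, Iris's choice at the node after C-N and at the node after C-W and at the node after C-N-h can never be reached regardless of what Juno does, so varying those choices leaves every outcome unchanged.
Holding the reachable choices fixed and varying the unreachable ones freely already gives 2 × 3 × 2 = 12 equivalent strategies.
No other strategy reproduces this row, so those 12 are the full class: E/g/Stay/Hi, E/g/Stay/Lo, E/g/In/Hi, E/g/In/Lo, E/g/Out/Hi, E/g/Out/Lo, E/h/Stay/Hi, E/h/Stay/Lo, E/h/In/Hi, E/h/In/Lo, E/h/Out/Hi, E/h/Out/Lo.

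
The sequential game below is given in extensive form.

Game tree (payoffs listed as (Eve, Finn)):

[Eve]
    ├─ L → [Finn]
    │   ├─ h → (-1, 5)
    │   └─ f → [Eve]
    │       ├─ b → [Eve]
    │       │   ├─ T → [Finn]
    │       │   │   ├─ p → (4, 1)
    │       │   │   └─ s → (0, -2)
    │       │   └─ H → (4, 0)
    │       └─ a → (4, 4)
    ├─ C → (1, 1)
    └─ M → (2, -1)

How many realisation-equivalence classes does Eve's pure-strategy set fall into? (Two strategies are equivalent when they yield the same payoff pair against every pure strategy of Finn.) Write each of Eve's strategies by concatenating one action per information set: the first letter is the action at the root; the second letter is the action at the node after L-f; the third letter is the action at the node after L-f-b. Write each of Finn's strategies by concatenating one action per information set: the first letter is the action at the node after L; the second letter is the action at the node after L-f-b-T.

5

Eve has 12 pure strategies: LbT, LbH, LaT, LaH, CbT, CbH, CaT, CaH, MbT, MbH, MaT, MaH. Columns: hp, hs, fp, fs.
{LbT} → row (-1,5) (-1,5) (4,1) (0,-2)
{LbH} → row (-1,5) (-1,5) (4,0) (4,0)
{LaT, LaH} → row (-1,5) (-1,5) (4,4) (4,4)
{CbT, CbH, CaT, CaH} → row (1,1) (1,1) (1,1) (1,1)
{MbT, MbH, MaT, MaH} → row (2,-1) (2,-1) (2,-1) (2,-1)
That's 5 distinct rows out of 12 strategies.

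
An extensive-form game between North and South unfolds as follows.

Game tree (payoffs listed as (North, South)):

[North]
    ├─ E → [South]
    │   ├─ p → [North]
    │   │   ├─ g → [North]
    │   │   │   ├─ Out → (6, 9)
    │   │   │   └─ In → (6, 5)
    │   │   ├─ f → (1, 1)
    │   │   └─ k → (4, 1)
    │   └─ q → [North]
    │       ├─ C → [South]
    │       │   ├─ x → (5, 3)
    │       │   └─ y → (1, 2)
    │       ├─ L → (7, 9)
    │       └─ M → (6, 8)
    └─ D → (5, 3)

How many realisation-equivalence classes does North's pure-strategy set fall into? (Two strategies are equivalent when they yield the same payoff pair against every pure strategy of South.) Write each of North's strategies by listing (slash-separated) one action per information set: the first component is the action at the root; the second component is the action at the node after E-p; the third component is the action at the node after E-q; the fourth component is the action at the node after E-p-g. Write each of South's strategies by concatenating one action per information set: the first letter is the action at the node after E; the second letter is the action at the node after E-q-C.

13

North has 36 pure strategies: E/g/C/Out, E/g/C/In, E/g/L/Out, E/g/L/In, E/g/M/Out, E/g/M/In, E/f/C/Out, E/f/C/In, E/f/L/Out, E/f/L/In, E/f/M/Out, E/f/M/In, E/k/C/Out, E/k/C/In, E/k/L/Out, E/k/L/In, E/k/M/Out, E/k/M/In, D/g/C/Out, D/g/C/In, D/g/L/Out, D/g/L/In, D/g/M/Out, D/g/M/In, D/f/C/Out, D/f/C/In, D/f/L/Out, D/f/L/In, D/f/M/Out, D/f/M/In, D/k/C/Out, D/k/C/In, D/k/L/Out, D/k/L/In, D/k/M/Out, D/k/M/In. Columns: px, py, qx, qy.
{E/g/C/Out} → row (6,9) (6,9) (5,3) (1,2)
{E/g/C/In} → row (6,5) (6,5) (5,3) (1,2)
{E/g/L/Out} → row (6,9) (6,9) (7,9) (7,9)
{E/g/L/In} → row (6,5) (6,5) (7,9) (7,9)
{E/g/M/Out} → row (6,9) (6,9) (6,8) (6,8)
{E/g/M/In} → row (6,5) (6,5) (6,8) (6,8)
{E/f/C/Out, E/f/C/In} → row (1,1) (1,1) (5,3) (1,2)
{E/f/L/Out, E/f/L/In} → row (1,1) (1,1) (7,9) (7,9)
{E/f/M/Out, E/f/M/In} → row (1,1) (1,1) (6,8) (6,8)
{E/k/C/Out, E/k/C/In} → row (4,1) (4,1) (5,3) (1,2)
{E/k/L/Out, E/k/L/In} → row (4,1) (4,1) (7,9) (7,9)
{E/k/M/Out, E/k/M/In} → row (4,1) (4,1) (6,8) (6,8)
{D/g/C/Out, D/g/C/In, D/g/L/Out, D/g/L/In, D/g/M/Out, D/g/M/In, D/f/C/Out, D/f/C/In, D/f/L/Out, D/f/L/In, D/f/M/Out, D/f/M/In, D/k/C/Out, D/k/C/In, D/k/L/Out, D/k/L/In, D/k/M/Out, D/k/M/In} → row (5,3) (5,3) (5,3) (5,3)
That's 13 distinct rows out of 36 strategies.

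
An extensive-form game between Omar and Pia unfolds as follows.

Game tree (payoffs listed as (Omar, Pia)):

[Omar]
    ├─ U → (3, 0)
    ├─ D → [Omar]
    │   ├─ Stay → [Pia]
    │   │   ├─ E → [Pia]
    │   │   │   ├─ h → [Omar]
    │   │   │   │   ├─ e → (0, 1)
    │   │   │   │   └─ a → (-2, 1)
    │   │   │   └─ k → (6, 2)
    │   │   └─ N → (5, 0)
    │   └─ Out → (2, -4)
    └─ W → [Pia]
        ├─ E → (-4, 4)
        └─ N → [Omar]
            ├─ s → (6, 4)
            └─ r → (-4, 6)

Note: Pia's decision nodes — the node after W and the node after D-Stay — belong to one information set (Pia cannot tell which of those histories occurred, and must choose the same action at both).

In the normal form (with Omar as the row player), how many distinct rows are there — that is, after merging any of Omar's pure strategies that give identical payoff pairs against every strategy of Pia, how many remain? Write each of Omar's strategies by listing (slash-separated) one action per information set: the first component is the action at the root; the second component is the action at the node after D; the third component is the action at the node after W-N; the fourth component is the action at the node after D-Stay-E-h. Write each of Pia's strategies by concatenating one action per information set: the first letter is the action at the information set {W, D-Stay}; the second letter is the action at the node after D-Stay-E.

Omar has 24 pure strategies: U/Stay/s/e, U/Stay/s/a, U/Stay/r/e, U/Stay/r/a, U/Out/s/e, U/Out/s/a, U/Out/r/e, U/Out/r/a, D/Stay/s/e, D/Stay/s/a, D/Stay/r/e, D/Stay/r/a, D/Out/s/e, D/Out/s/a, D/Out/r/e, D/Out/r/a, W/Stay/s/e, W/Stay/s/a, W/Stay/r/e, W/Stay/r/a, W/Out/s/e, W/Out/s/a, W/Out/r/e, W/Out/r/a. Columns: Eh, Ek, Nh, Nk.
{U/Stay/s/e, U/Stay/s/a, U/Stay/r/e, U/Stay/r/a, U/Out/s/e, U/Out/s/a, U/Out/r/e, U/Out/r/a} → row (3,0) (3,0) (3,0) (3,0)
{D/Stay/s/e, D/Stay/r/e} → row (0,1) (6,2) (5,0) (5,0)
{D/Stay/s/a, D/Stay/r/a} → row (-2,1) (6,2) (5,0) (5,0)
{D/Out/s/e, D/Out/s/a, D/Out/r/e, D/Out/r/a} → row (2,-4) (2,-4) (2,-4) (2,-4)
{W/Stay/s/e, W/Stay/s/a, W/Out/s/e, W/Out/s/a} → row (-4,4) (-4,4) (6,4) (6,4)
{W/Stay/r/e, W/Stay/r/a, W/Out/r/e, W/Out/r/a} → row (-4,4) (-4,4) (-4,6) (-4,6)
That's 6 distinct rows out of 24 strategies.

6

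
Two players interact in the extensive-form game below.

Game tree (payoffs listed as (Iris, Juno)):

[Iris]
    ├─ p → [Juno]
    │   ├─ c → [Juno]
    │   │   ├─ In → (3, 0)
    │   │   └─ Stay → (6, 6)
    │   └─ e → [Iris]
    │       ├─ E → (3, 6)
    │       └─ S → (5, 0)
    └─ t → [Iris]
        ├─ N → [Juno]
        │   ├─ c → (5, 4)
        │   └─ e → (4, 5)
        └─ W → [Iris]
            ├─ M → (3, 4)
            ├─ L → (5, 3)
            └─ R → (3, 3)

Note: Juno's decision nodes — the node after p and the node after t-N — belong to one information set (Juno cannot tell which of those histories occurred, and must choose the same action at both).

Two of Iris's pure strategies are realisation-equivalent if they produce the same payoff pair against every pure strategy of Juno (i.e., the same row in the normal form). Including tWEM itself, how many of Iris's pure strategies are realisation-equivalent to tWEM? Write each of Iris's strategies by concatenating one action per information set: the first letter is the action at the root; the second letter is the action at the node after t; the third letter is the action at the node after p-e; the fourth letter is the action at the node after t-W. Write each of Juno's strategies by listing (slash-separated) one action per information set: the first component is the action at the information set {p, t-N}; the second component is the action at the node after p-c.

Row for tWEM (columns c/In, c/Stay, e/In, e/Stay): (3,4) (3,4) (3,4) (3,4).
Under tWEM, Iris's choice at the node after p-e can never be reached regardless of what Juno does, so varying those choices leaves every outcome unchanged.
Holding the reachable choices fixed and varying the unreachable one freely already gives 2 equivalent strategies.
No other strategy reproduces this row, so those 2 are the full class: tWEM, tWSM.

2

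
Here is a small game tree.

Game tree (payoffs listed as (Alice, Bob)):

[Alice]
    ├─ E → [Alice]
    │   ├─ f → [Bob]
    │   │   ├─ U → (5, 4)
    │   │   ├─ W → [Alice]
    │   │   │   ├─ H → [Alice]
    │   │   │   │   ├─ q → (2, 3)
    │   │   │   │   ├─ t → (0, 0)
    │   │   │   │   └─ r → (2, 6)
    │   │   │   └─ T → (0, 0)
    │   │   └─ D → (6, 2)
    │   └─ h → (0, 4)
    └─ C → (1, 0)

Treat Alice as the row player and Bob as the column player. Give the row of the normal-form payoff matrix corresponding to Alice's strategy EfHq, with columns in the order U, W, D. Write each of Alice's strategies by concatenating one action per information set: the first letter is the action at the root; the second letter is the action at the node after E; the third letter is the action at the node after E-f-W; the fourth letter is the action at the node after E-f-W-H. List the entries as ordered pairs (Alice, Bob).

(5,4) (2,3) (6,2)

vs U: Alice plays E → Alice plays f at [E] → Bob plays U at [E-f] → (5, 4)
vs W: Alice plays E → Alice plays f at [E] → Bob plays W at [E-f] → Alice plays H at [E-f-W] → Alice plays q at [E-f-W-H] → (2, 3)
vs D: Alice plays E → Alice plays f at [E] → Bob plays D at [E-f] → (6, 2)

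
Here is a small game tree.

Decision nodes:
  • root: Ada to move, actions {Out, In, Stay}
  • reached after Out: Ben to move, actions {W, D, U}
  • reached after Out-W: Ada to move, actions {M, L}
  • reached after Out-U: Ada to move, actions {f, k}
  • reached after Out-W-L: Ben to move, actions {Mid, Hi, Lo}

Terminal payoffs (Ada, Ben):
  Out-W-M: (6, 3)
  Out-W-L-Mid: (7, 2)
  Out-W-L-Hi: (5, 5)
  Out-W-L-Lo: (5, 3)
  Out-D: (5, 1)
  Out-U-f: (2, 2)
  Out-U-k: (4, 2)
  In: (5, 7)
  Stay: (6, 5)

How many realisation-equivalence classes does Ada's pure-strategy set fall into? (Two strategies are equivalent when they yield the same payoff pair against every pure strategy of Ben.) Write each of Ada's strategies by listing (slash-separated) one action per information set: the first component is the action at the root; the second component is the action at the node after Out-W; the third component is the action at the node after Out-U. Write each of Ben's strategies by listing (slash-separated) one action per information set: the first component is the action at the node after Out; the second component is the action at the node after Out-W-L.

Ada has 12 pure strategies: Out/M/f, Out/M/k, Out/L/f, Out/L/k, In/M/f, In/M/k, In/L/f, In/L/k, Stay/M/f, Stay/M/k, Stay/L/f, Stay/L/k. Columns: W/Mid, W/Hi, W/Lo, D/Mid, D/Hi, D/Lo, U/Mid, U/Hi, U/Lo.
{Out/M/f} → row (6,3) (6,3) (6,3) (5,1) (5,1) (5,1) (2,2) (2,2) (2,2)
{Out/M/k} → row (6,3) (6,3) (6,3) (5,1) (5,1) (5,1) (4,2) (4,2) (4,2)
{Out/L/f} → row (7,2) (5,5) (5,3) (5,1) (5,1) (5,1) (2,2) (2,2) (2,2)
{Out/L/k} → row (7,2) (5,5) (5,3) (5,1) (5,1) (5,1) (4,2) (4,2) (4,2)
{In/M/f, In/M/k, In/L/f, In/L/k} → row (5,7) (5,7) (5,7) (5,7) (5,7) (5,7) (5,7) (5,7) (5,7)
{Stay/M/f, Stay/M/k, Stay/L/f, Stay/L/k} → row (6,5) (6,5) (6,5) (6,5) (6,5) (6,5) (6,5) (6,5) (6,5)
That's 6 distinct rows out of 12 strategies.

6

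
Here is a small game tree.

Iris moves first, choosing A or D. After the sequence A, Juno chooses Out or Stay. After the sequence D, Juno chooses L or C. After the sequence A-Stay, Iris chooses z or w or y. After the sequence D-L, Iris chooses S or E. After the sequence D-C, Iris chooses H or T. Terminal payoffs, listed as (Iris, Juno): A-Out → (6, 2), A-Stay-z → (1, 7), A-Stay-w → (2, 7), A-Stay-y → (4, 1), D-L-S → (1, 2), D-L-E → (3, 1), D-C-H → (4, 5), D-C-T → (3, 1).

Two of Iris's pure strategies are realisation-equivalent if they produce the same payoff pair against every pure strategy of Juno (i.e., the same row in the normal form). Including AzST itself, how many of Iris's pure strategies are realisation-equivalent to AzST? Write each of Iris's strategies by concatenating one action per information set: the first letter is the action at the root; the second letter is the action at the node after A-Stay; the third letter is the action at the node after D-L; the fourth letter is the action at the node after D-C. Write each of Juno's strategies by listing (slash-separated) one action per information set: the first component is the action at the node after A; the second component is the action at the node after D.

4

Row for AzST (columns Out/L, Out/C, Stay/L, Stay/C): (6,2) (6,2) (1,7) (1,7).
Under AzST, Iris's choice at the node after D-L and at the node after D-C can never be reached regardless of what Juno does, so varying those choices leaves every outcome unchanged.
Holding the reachable choices fixed and varying the unreachable ones freely already gives 2 × 2 = 4 equivalent strategies.
No other strategy reproduces this row, so those 4 are the full class: AzSH, AzST, AzEH, AzET.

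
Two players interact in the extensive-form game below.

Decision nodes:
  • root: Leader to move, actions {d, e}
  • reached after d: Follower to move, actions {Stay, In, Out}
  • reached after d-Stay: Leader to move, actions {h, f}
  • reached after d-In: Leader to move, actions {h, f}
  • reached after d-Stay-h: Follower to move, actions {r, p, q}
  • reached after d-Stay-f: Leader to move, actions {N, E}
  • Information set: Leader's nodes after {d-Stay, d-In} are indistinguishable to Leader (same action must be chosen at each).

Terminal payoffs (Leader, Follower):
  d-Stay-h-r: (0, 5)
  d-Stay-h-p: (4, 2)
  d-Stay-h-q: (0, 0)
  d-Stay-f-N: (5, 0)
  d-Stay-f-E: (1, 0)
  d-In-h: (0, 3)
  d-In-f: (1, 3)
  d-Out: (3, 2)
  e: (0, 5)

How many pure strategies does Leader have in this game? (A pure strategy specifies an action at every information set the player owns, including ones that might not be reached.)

8

Leader owns the root with actions {d, e} — two choices.
Leader owns the information set {d-Stay, d-In} with actions {h, f} — two choices.
Leader owns the node after d-Stay-f with actions {N, E} — two choices.
A pure strategy fixes one action at each information set independently, so the count is the product 2 × 2 × 2 = 8.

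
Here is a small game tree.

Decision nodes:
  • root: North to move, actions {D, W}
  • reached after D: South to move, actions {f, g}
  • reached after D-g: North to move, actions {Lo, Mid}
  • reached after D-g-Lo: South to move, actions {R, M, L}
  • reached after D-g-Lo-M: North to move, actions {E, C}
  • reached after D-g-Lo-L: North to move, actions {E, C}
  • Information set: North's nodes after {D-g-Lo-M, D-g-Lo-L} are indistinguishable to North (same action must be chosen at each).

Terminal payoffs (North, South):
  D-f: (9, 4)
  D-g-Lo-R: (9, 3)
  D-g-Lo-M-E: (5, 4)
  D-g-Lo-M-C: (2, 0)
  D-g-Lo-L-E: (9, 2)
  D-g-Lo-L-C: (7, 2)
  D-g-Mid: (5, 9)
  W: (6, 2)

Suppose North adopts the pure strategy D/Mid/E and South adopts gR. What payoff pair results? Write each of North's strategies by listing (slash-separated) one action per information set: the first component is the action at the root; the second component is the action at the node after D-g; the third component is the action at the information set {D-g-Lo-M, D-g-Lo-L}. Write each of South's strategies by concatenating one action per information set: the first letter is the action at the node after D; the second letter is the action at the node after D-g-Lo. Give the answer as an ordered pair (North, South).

Trace the play path from the root:
  North plays D
  South plays g at [D]
  North plays Mid at [D-g]
→ terminal payoff (5, 9).
(North's choice at the information set {D-g-Lo-M, D-g-Lo-L} is never reached on this path, so it doesn't affect the outcome.)

(5, 9)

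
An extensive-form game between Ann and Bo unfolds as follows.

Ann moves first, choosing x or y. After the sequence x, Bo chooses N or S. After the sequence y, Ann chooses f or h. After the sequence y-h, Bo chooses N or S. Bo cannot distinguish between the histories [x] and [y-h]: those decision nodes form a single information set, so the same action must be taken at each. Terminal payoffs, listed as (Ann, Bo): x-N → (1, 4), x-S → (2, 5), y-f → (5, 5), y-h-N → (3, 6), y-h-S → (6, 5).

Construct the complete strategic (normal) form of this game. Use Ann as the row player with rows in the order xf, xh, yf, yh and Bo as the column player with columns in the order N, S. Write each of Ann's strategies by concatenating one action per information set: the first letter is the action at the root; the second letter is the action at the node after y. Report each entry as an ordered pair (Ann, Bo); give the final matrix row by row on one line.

xf: (1,4) (2,5) | xh: (1,4) (2,5) | yf: (5,5) (5,5) | yh: (3,6) (6,5)

Row xf: N→(1,4), S→(2,5)
Row xh: N→(1,4), S→(2,5)
Row yf: N→(5,5), S→(5,5)
Row yh: N→(3,6), S→(6,5)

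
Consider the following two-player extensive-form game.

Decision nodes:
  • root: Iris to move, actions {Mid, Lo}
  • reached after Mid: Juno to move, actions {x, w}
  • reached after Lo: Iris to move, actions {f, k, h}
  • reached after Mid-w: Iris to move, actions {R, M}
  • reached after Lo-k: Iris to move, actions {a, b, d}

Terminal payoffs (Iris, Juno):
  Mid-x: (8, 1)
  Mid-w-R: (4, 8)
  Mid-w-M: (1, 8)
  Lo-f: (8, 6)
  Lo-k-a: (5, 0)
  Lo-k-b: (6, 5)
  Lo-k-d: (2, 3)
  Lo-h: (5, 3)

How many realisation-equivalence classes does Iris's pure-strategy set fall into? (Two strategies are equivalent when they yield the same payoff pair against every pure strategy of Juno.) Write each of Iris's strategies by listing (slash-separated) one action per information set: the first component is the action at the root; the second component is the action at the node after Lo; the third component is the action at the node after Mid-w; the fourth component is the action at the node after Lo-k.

Iris has 36 pure strategies: Mid/f/R/a, Mid/f/R/b, Mid/f/R/d, Mid/f/M/a, Mid/f/M/b, Mid/f/M/d, Mid/k/R/a, Mid/k/R/b, Mid/k/R/d, Mid/k/M/a, Mid/k/M/b, Mid/k/M/d, Mid/h/R/a, Mid/h/R/b, Mid/h/R/d, Mid/h/M/a, Mid/h/M/b, Mid/h/M/d, Lo/f/R/a, Lo/f/R/b, Lo/f/R/d, Lo/f/M/a, Lo/f/M/b, Lo/f/M/d, Lo/k/R/a, Lo/k/R/b, Lo/k/R/d, Lo/k/M/a, Lo/k/M/b, Lo/k/M/d, Lo/h/R/a, Lo/h/R/b, Lo/h/R/d, Lo/h/M/a, Lo/h/M/b, Lo/h/M/d. Columns: x, w.
{Mid/f/R/a, Mid/f/R/b, Mid/f/R/d, Mid/k/R/a, Mid/k/R/b, Mid/k/R/d, Mid/h/R/a, Mid/h/R/b, Mid/h/R/d} → row (8,1) (4,8)
{Mid/f/M/a, Mid/f/M/b, Mid/f/M/d, Mid/k/M/a, Mid/k/M/b, Mid/k/M/d, Mid/h/M/a, Mid/h/M/b, Mid/h/M/d} → row (8,1) (1,8)
{Lo/f/R/a, Lo/f/R/b, Lo/f/R/d, Lo/f/M/a, Lo/f/M/b, Lo/f/M/d} → row (8,6) (8,6)
{Lo/k/R/a, Lo/k/M/a} → row (5,0) (5,0)
{Lo/k/R/b, Lo/k/M/b} → row (6,5) (6,5)
{Lo/k/R/d, Lo/k/M/d} → row (2,3) (2,3)
{Lo/h/R/a, Lo/h/R/b, Lo/h/R/d, Lo/h/M/a, Lo/h/M/b, Lo/h/M/d} → row (5,3) (5,3)
That's 7 distinct rows out of 36 strategies.

7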